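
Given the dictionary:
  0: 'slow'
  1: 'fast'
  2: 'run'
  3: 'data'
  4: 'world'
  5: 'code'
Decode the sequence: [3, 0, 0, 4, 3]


Look up each index in the dictionary:
  3 -> 'data'
  0 -> 'slow'
  0 -> 'slow'
  4 -> 'world'
  3 -> 'data'

Decoded: "data slow slow world data"


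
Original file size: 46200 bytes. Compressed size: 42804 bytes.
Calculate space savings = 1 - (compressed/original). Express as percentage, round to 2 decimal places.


ratio = compressed/original = 42804/46200 = 0.926494
savings = 1 - ratio = 1 - 0.926494 = 0.073506
as a percentage: 0.073506 * 100 = 7.35%

Space savings = 1 - 42804/46200 = 7.35%


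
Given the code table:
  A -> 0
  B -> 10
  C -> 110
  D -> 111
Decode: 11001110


Decoding:
110 -> C
0 -> A
111 -> D
0 -> A


Result: CADA


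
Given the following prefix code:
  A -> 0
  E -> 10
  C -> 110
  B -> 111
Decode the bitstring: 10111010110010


Decoding step by step:
Bits 10 -> E
Bits 111 -> B
Bits 0 -> A
Bits 10 -> E
Bits 110 -> C
Bits 0 -> A
Bits 10 -> E


Decoded message: EBAECAE


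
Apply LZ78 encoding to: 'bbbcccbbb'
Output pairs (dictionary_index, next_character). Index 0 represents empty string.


LZ78 encoding steps:
Dictionary: {0: ''}
Step 1: w='' (idx 0), next='b' -> output (0, 'b'), add 'b' as idx 1
Step 2: w='b' (idx 1), next='b' -> output (1, 'b'), add 'bb' as idx 2
Step 3: w='' (idx 0), next='c' -> output (0, 'c'), add 'c' as idx 3
Step 4: w='c' (idx 3), next='c' -> output (3, 'c'), add 'cc' as idx 4
Step 5: w='bb' (idx 2), next='b' -> output (2, 'b'), add 'bbb' as idx 5


Encoded: [(0, 'b'), (1, 'b'), (0, 'c'), (3, 'c'), (2, 'b')]


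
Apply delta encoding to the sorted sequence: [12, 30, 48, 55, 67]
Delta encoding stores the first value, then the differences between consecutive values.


First value: 12
Deltas:
  30 - 12 = 18
  48 - 30 = 18
  55 - 48 = 7
  67 - 55 = 12


Delta encoded: [12, 18, 18, 7, 12]


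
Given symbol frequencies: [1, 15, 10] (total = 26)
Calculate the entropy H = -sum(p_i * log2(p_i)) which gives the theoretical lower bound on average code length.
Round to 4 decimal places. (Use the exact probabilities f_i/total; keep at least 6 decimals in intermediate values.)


Per-symbol terms -p_i * log2(p_i) with p_i = f_i/26:
  p = 1/26 = 0.038462: log2(p) = -4.700440, -p*log2(p) = 0.180786
  p = 15/26 = 0.576923: log2(p) = -0.793549, -p*log2(p) = 0.457817
  p = 10/26 = 0.384615: log2(p) = -1.378512, -p*log2(p) = 0.530197
H = 0.180786 + 0.457817 + 0.530197 = 1.168800

H = 1.1688 bits/symbol


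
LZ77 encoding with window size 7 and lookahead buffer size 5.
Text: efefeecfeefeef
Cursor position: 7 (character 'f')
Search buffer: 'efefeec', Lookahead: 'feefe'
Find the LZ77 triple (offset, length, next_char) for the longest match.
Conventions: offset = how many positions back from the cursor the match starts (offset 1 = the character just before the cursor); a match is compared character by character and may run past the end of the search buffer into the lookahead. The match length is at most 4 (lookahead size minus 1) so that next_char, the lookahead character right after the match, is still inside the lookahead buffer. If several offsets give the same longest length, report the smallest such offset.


Try each offset into the search buffer:
  offset=1 (pos 6, char 'c'): match length 0
  offset=2 (pos 5, char 'e'): match length 0
  offset=3 (pos 4, char 'e'): match length 0
  offset=4 (pos 3, char 'f'): match length 3
  offset=5 (pos 2, char 'e'): match length 0
  offset=6 (pos 1, char 'f'): match length 2
  offset=7 (pos 0, char 'e'): match length 0
Longest match has length 3 at offset 4.
next_char = character at position 7 + 3 = 10 -> 'f'

Best match: offset=4, length=3 (matching 'fee' starting at position 3)
LZ77 triple: (4, 3, 'f')


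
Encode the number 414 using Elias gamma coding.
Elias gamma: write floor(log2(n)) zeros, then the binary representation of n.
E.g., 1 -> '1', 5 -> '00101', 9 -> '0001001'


num_bits = floor(log2(414)) + 1 = 9
leading_zeros = num_bits - 1 = 8
binary(414) = 110011110

Elias gamma(414) = '00000000' + '110011110' = 00000000110011110 (17 bits)


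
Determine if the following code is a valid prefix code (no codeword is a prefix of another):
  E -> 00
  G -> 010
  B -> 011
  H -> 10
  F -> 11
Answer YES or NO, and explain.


Checking each pair (does one codeword prefix another?):
  E='00' vs G='010': no prefix
  E='00' vs B='011': no prefix
  E='00' vs H='10': no prefix
  E='00' vs F='11': no prefix
  G='010' vs E='00': no prefix
  G='010' vs B='011': no prefix
  G='010' vs H='10': no prefix
  G='010' vs F='11': no prefix
  B='011' vs E='00': no prefix
  B='011' vs G='010': no prefix
  B='011' vs H='10': no prefix
  B='011' vs F='11': no prefix
  H='10' vs E='00': no prefix
  H='10' vs G='010': no prefix
  H='10' vs B='011': no prefix
  H='10' vs F='11': no prefix
  F='11' vs E='00': no prefix
  F='11' vs G='010': no prefix
  F='11' vs B='011': no prefix
  F='11' vs H='10': no prefix
No violation found over all pairs.

YES -- this is a valid prefix code. No codeword is a prefix of any other codeword.


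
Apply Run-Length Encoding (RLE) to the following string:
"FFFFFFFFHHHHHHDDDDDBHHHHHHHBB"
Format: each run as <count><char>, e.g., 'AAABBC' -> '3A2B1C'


Scanning runs left to right:
  i=0: run of 'F' x 8 -> '8F'
  i=8: run of 'H' x 6 -> '6H'
  i=14: run of 'D' x 5 -> '5D'
  i=19: run of 'B' x 1 -> '1B'
  i=20: run of 'H' x 7 -> '7H'
  i=27: run of 'B' x 2 -> '2B'

RLE = 8F6H5D1B7H2B


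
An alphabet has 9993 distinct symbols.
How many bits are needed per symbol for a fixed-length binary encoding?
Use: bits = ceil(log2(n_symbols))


log2(9993) = 13.2867
Bracket: 2^13 = 8192 < 9993 <= 2^14 = 16384
So ceil(log2(9993)) = 14

bits = ceil(log2(9993)) = ceil(13.2867) = 14 bits


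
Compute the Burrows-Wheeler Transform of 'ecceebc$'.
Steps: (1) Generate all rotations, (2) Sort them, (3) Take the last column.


Rotations (sorted):
  0: $ecceebc -> last char: c
  1: bc$eccee -> last char: e
  2: c$ecceeb -> last char: b
  3: cceebc$e -> last char: e
  4: ceebc$ec -> last char: c
  5: ebc$ecce -> last char: e
  6: ecceebc$ -> last char: $
  7: eebc$ecc -> last char: c


BWT = cebece$c


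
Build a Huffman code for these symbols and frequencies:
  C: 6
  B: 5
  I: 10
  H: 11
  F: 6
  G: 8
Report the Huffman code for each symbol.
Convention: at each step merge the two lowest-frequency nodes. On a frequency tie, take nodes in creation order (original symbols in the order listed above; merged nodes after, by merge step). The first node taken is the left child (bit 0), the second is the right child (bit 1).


Huffman tree construction:
Step 1: Merge B(5) + C(6) = 11
Step 2: Merge F(6) + G(8) = 14
Step 3: Merge I(10) + H(11) = 21
Step 4: Merge (B+C)(11) + (F+G)(14) = 25
Step 5: Merge (I+H)(21) + ((B+C)+(F+G))(25) = 46
Read each symbol's code off the tree from the root (left child = 0, right child = 1).

Codes:
  C: 101 (length 3)
  B: 100 (length 3)
  I: 00 (length 2)
  H: 01 (length 2)
  F: 110 (length 3)
  G: 111 (length 3)
Average code length: 117/46 = 2.5435 bits/symbol


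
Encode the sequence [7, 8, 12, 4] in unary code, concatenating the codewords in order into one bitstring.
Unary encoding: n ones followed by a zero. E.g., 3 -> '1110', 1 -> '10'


Encode each number as n ones followed by a terminating 0:
  7 -> 11111110 (8 bits)
  8 -> 111111110 (9 bits)
  12 -> 1111111111110 (13 bits)
  4 -> 11110 (5 bits)
Total length = 8 + 9 + 13 + 5 = 35 bits.

Unary([7, 8, 12, 4]) = 11111110111111110111111111111011110 (35 bits)


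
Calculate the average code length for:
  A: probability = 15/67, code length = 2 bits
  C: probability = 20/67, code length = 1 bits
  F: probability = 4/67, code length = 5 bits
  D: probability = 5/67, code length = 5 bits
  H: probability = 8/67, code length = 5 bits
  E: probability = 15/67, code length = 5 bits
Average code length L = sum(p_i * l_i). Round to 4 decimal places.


Weighted contributions p_i * l_i:
  A: (15/67) * 2 = 30/67
  C: (20/67) * 1 = 20/67
  F: (4/67) * 5 = 20/67
  D: (5/67) * 5 = 25/67
  H: (8/67) * 5 = 40/67
  E: (15/67) * 5 = 75/67
Sum = (30 + 20 + 20 + 25 + 40 + 75)/67 = 210/67

L = 210/67 = 3.1343 bits/symbol


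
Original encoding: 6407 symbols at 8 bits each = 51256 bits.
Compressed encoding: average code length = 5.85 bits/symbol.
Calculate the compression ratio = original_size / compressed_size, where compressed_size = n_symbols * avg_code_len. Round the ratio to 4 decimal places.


original_size = n_symbols * orig_bits = 6407 * 8 = 51256 bits
compressed_size = n_symbols * avg_code_len = 6407 * 5.85 = 37480.95 bits
ratio = original_size / compressed_size = 51256 / 37480.95 = 1.3675

Compression ratio = 1.3675


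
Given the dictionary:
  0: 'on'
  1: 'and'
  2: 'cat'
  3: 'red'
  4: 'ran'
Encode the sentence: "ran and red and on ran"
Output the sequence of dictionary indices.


Look up each word in the dictionary:
  'ran' -> 4
  'and' -> 1
  'red' -> 3
  'and' -> 1
  'on' -> 0
  'ran' -> 4

Encoded: [4, 1, 3, 1, 0, 4]


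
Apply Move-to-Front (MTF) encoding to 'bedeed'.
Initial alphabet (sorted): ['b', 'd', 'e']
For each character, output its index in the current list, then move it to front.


MTF encoding:
'b': index 0 in ['b', 'd', 'e'] -> ['b', 'd', 'e']
'e': index 2 in ['b', 'd', 'e'] -> ['e', 'b', 'd']
'd': index 2 in ['e', 'b', 'd'] -> ['d', 'e', 'b']
'e': index 1 in ['d', 'e', 'b'] -> ['e', 'd', 'b']
'e': index 0 in ['e', 'd', 'b'] -> ['e', 'd', 'b']
'd': index 1 in ['e', 'd', 'b'] -> ['d', 'e', 'b']


Output: [0, 2, 2, 1, 0, 1]


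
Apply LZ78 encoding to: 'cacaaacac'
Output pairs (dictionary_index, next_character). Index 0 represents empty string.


LZ78 encoding steps:
Dictionary: {0: ''}
Step 1: w='' (idx 0), next='c' -> output (0, 'c'), add 'c' as idx 1
Step 2: w='' (idx 0), next='a' -> output (0, 'a'), add 'a' as idx 2
Step 3: w='c' (idx 1), next='a' -> output (1, 'a'), add 'ca' as idx 3
Step 4: w='a' (idx 2), next='a' -> output (2, 'a'), add 'aa' as idx 4
Step 5: w='ca' (idx 3), next='c' -> output (3, 'c'), add 'cac' as idx 5


Encoded: [(0, 'c'), (0, 'a'), (1, 'a'), (2, 'a'), (3, 'c')]


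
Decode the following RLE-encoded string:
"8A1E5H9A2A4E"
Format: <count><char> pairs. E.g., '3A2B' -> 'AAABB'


Expanding each <count><char> pair:
  8A -> 'AAAAAAAA'
  1E -> 'E'
  5H -> 'HHHHH'
  9A -> 'AAAAAAAAA'
  2A -> 'AA'
  4E -> 'EEEE'

Decoded = AAAAAAAAEHHHHHAAAAAAAAAAAEEEE


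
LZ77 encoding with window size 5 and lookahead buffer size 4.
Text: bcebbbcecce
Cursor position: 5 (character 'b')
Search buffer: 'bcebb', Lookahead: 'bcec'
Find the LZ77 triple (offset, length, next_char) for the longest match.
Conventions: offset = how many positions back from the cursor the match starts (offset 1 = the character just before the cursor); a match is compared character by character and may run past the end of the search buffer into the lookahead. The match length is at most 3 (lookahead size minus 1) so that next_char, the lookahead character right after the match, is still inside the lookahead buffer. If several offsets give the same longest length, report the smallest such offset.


Try each offset into the search buffer:
  offset=1 (pos 4, char 'b'): match length 1
  offset=2 (pos 3, char 'b'): match length 1
  offset=3 (pos 2, char 'e'): match length 0
  offset=4 (pos 1, char 'c'): match length 0
  offset=5 (pos 0, char 'b'): match length 3
Longest match has length 3 at offset 5.
next_char = character at position 5 + 3 = 8 -> 'c'

Best match: offset=5, length=3 (matching 'bce' starting at position 0)
LZ77 triple: (5, 3, 'c')


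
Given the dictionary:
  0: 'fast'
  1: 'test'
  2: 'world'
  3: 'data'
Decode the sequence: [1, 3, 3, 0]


Look up each index in the dictionary:
  1 -> 'test'
  3 -> 'data'
  3 -> 'data'
  0 -> 'fast'

Decoded: "test data data fast"


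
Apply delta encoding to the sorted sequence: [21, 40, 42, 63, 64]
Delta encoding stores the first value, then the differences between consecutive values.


First value: 21
Deltas:
  40 - 21 = 19
  42 - 40 = 2
  63 - 42 = 21
  64 - 63 = 1


Delta encoded: [21, 19, 2, 21, 1]


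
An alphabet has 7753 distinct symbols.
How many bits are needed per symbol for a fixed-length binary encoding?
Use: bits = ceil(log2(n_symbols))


log2(7753) = 12.9205
Bracket: 2^12 = 4096 < 7753 <= 2^13 = 8192
So ceil(log2(7753)) = 13

bits = ceil(log2(7753)) = ceil(12.9205) = 13 bits


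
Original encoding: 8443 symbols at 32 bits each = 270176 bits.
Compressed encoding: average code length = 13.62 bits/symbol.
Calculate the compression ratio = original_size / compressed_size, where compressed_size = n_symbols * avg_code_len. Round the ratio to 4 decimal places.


original_size = n_symbols * orig_bits = 8443 * 32 = 270176 bits
compressed_size = n_symbols * avg_code_len = 8443 * 13.62 = 114993.66 bits
ratio = original_size / compressed_size = 270176 / 114993.66 = 2.3495

Compression ratio = 2.3495


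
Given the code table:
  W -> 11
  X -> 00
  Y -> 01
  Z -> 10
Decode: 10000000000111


Decoding:
10 -> Z
00 -> X
00 -> X
00 -> X
00 -> X
01 -> Y
11 -> W


Result: ZXXXXYW


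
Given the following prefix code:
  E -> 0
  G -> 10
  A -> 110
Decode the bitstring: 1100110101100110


Decoding step by step:
Bits 110 -> A
Bits 0 -> E
Bits 110 -> A
Bits 10 -> G
Bits 110 -> A
Bits 0 -> E
Bits 110 -> A


Decoded message: AEAGAEA


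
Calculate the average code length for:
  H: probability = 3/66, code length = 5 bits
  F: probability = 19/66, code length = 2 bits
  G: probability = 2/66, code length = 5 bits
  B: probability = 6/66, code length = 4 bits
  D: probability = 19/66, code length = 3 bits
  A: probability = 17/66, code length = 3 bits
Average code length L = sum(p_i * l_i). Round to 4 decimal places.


Weighted contributions p_i * l_i:
  H: (3/66) * 5 = 15/66
  F: (19/66) * 2 = 38/66
  G: (2/66) * 5 = 10/66
  B: (6/66) * 4 = 24/66
  D: (19/66) * 3 = 57/66
  A: (17/66) * 3 = 51/66
Sum = (15 + 38 + 10 + 24 + 57 + 51)/66 = 195/66

L = 195/66 = 2.9545 bits/symbol


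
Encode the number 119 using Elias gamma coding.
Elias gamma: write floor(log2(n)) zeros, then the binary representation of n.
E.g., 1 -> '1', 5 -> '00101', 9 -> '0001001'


num_bits = floor(log2(119)) + 1 = 7
leading_zeros = num_bits - 1 = 6
binary(119) = 1110111

Elias gamma(119) = '000000' + '1110111' = 0000001110111 (13 bits)


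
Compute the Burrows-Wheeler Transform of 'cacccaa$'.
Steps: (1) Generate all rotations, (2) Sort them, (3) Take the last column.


Rotations (sorted):
  0: $cacccaa -> last char: a
  1: a$caccca -> last char: a
  2: aa$caccc -> last char: c
  3: acccaa$c -> last char: c
  4: caa$cacc -> last char: c
  5: cacccaa$ -> last char: $
  6: ccaa$cac -> last char: c
  7: cccaa$ca -> last char: a


BWT = aaccc$ca


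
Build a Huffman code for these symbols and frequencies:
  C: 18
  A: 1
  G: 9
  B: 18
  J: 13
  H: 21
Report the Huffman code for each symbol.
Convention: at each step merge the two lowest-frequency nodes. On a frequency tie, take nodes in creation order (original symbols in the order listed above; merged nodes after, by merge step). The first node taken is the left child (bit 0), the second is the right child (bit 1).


Huffman tree construction:
Step 1: Merge A(1) + G(9) = 10
Step 2: Merge (A+G)(10) + J(13) = 23
Step 3: Merge C(18) + B(18) = 36
Step 4: Merge H(21) + ((A+G)+J)(23) = 44
Step 5: Merge (C+B)(36) + (H+((A+G)+J))(44) = 80
Read each symbol's code off the tree from the root (left child = 0, right child = 1).

Codes:
  C: 00 (length 2)
  A: 1100 (length 4)
  G: 1101 (length 4)
  B: 01 (length 2)
  J: 111 (length 3)
  H: 10 (length 2)
Average code length: 193/80 = 2.4125 bits/symbol


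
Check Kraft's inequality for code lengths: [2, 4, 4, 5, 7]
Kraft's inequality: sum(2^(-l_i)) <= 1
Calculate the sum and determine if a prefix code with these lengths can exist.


Sum = 2^(-2) + 2^(-4) + 2^(-4) + 2^(-5) + 2^(-7)
    = 0.25 + 0.0625 + 0.0625 + 0.03125 + 0.0078125
    = 53/128 = 0.4140625
Since 0.4140625 <= 1, Kraft's inequality IS satisfied.
A prefix code with these lengths CAN exist.

Kraft sum = 0.4140625. Satisfied.


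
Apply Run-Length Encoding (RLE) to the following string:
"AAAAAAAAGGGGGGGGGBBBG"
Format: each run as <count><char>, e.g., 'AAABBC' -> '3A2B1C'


Scanning runs left to right:
  i=0: run of 'A' x 8 -> '8A'
  i=8: run of 'G' x 9 -> '9G'
  i=17: run of 'B' x 3 -> '3B'
  i=20: run of 'G' x 1 -> '1G'

RLE = 8A9G3B1G


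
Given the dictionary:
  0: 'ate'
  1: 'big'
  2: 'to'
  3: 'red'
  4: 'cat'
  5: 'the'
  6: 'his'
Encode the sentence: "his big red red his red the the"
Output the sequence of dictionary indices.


Look up each word in the dictionary:
  'his' -> 6
  'big' -> 1
  'red' -> 3
  'red' -> 3
  'his' -> 6
  'red' -> 3
  'the' -> 5
  'the' -> 5

Encoded: [6, 1, 3, 3, 6, 3, 5, 5]


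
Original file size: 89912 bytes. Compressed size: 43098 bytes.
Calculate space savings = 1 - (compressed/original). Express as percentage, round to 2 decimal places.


ratio = compressed/original = 43098/89912 = 0.479335
savings = 1 - ratio = 1 - 0.479335 = 0.520665
as a percentage: 0.520665 * 100 = 52.07%

Space savings = 1 - 43098/89912 = 52.07%


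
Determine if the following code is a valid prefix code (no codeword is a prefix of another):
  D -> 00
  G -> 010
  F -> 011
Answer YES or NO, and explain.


Checking each pair (does one codeword prefix another?):
  D='00' vs G='010': no prefix
  D='00' vs F='011': no prefix
  G='010' vs D='00': no prefix
  G='010' vs F='011': no prefix
  F='011' vs D='00': no prefix
  F='011' vs G='010': no prefix
No violation found over all pairs.

YES -- this is a valid prefix code. No codeword is a prefix of any other codeword.


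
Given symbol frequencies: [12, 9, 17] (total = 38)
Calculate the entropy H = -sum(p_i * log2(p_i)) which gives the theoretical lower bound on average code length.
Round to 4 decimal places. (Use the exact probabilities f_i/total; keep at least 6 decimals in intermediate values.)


Per-symbol terms -p_i * log2(p_i) with p_i = f_i/38:
  p = 12/38 = 0.315789: log2(p) = -1.662965, -p*log2(p) = 0.525147
  p = 9/38 = 0.236842: log2(p) = -2.078003, -p*log2(p) = 0.492158
  p = 17/38 = 0.447368: log2(p) = -1.160465, -p*log2(p) = 0.519155
H = 0.525147 + 0.492158 + 0.519155 = 1.536460

H = 1.5365 bits/symbol


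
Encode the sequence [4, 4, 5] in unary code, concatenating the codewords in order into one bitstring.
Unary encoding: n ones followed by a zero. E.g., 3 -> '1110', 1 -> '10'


Encode each number as n ones followed by a terminating 0:
  4 -> 11110 (5 bits)
  4 -> 11110 (5 bits)
  5 -> 111110 (6 bits)
Total length = 5 + 5 + 6 = 16 bits.

Unary([4, 4, 5]) = 1111011110111110 (16 bits)


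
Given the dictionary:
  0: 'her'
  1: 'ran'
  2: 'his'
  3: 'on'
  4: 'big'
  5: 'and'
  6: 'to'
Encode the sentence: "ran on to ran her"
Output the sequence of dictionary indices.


Look up each word in the dictionary:
  'ran' -> 1
  'on' -> 3
  'to' -> 6
  'ran' -> 1
  'her' -> 0

Encoded: [1, 3, 6, 1, 0]


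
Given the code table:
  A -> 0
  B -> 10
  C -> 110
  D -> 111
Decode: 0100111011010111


Decoding:
0 -> A
10 -> B
0 -> A
111 -> D
0 -> A
110 -> C
10 -> B
111 -> D


Result: ABADACBD


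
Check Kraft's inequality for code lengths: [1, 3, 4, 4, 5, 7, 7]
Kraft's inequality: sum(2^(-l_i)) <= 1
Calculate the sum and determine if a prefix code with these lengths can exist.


Sum = 2^(-1) + 2^(-3) + 2^(-4) + 2^(-4) + 2^(-5) + 2^(-7) + 2^(-7)
    = 0.5 + 0.125 + 0.0625 + 0.0625 + 0.03125 + 0.0078125 + 0.0078125
    = 102/128 = 0.796875
Since 0.796875 <= 1, Kraft's inequality IS satisfied.
A prefix code with these lengths CAN exist.

Kraft sum = 0.796875. Satisfied.


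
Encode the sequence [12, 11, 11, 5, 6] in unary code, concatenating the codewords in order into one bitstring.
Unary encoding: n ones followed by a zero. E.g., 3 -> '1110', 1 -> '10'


Encode each number as n ones followed by a terminating 0:
  12 -> 1111111111110 (13 bits)
  11 -> 111111111110 (12 bits)
  11 -> 111111111110 (12 bits)
  5 -> 111110 (6 bits)
  6 -> 1111110 (7 bits)
Total length = 13 + 12 + 12 + 6 + 7 = 50 bits.

Unary([12, 11, 11, 5, 6]) = 11111111111101111111111101111111111101111101111110 (50 bits)


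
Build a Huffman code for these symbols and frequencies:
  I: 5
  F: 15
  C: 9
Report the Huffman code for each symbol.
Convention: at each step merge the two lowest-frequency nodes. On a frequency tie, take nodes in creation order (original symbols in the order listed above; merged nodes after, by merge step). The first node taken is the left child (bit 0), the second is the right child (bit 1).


Huffman tree construction:
Step 1: Merge I(5) + C(9) = 14
Step 2: Merge (I+C)(14) + F(15) = 29
Read each symbol's code off the tree from the root (left child = 0, right child = 1).

Codes:
  I: 00 (length 2)
  F: 1 (length 1)
  C: 01 (length 2)
Average code length: 43/29 = 1.4828 bits/symbol


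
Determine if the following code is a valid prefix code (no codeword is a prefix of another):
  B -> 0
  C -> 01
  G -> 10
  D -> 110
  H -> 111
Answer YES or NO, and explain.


Checking each pair (does one codeword prefix another?):
  B='0' vs C='01': prefix -- VIOLATION

NO -- this is NOT a valid prefix code. B (0) is a prefix of C (01).


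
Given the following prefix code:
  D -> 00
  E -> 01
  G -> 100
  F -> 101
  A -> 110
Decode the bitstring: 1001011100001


Decoding step by step:
Bits 100 -> G
Bits 101 -> F
Bits 110 -> A
Bits 00 -> D
Bits 01 -> E


Decoded message: GFADE


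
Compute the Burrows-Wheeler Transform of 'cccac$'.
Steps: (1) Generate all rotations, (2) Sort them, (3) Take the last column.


Rotations (sorted):
  0: $cccac -> last char: c
  1: ac$ccc -> last char: c
  2: c$ccca -> last char: a
  3: cac$cc -> last char: c
  4: ccac$c -> last char: c
  5: cccac$ -> last char: $


BWT = ccacc$


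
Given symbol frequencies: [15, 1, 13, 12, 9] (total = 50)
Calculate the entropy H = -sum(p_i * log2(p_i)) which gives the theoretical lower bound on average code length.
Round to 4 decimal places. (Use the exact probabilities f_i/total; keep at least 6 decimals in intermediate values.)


Per-symbol terms -p_i * log2(p_i) with p_i = f_i/50:
  p = 15/50 = 0.300000: log2(p) = -1.736966, -p*log2(p) = 0.521090
  p = 1/50 = 0.020000: log2(p) = -5.643856, -p*log2(p) = 0.112877
  p = 13/50 = 0.260000: log2(p) = -1.943416, -p*log2(p) = 0.505288
  p = 12/50 = 0.240000: log2(p) = -2.058894, -p*log2(p) = 0.494134
  p = 9/50 = 0.180000: log2(p) = -2.473931, -p*log2(p) = 0.445308
H = 0.521090 + 0.112877 + 0.505288 + 0.494134 + 0.445308 = 2.078697

H = 2.0787 bits/symbol


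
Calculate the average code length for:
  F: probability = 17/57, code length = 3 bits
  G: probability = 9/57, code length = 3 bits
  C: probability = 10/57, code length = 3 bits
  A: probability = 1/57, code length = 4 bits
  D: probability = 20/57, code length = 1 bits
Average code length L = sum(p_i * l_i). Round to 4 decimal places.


Weighted contributions p_i * l_i:
  F: (17/57) * 3 = 51/57
  G: (9/57) * 3 = 27/57
  C: (10/57) * 3 = 30/57
  A: (1/57) * 4 = 4/57
  D: (20/57) * 1 = 20/57
Sum = (51 + 27 + 30 + 4 + 20)/57 = 132/57

L = 132/57 = 2.3158 bits/symbol


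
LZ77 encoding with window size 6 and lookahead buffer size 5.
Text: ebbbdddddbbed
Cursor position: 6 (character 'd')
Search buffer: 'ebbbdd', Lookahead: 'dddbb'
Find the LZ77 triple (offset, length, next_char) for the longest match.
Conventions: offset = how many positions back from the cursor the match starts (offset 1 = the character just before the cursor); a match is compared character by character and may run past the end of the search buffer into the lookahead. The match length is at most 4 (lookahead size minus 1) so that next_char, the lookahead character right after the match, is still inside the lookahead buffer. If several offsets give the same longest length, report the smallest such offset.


Try each offset into the search buffer:
  offset=1 (pos 5, char 'd'): match length 3
  offset=2 (pos 4, char 'd'): match length 3
  offset=3 (pos 3, char 'b'): match length 0
  offset=4 (pos 2, char 'b'): match length 0
  offset=5 (pos 1, char 'b'): match length 0
  offset=6 (pos 0, char 'e'): match length 0
Longest match has length 3, found at offsets 1, 2; take the smallest, offset 1.
next_char = character at position 6 + 3 = 9 -> 'b'

Best match: offset=1, length=3 (matching 'ddd' starting at position 5)
LZ77 triple: (1, 3, 'b')


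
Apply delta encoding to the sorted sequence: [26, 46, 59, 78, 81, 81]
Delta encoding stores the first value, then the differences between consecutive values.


First value: 26
Deltas:
  46 - 26 = 20
  59 - 46 = 13
  78 - 59 = 19
  81 - 78 = 3
  81 - 81 = 0


Delta encoded: [26, 20, 13, 19, 3, 0]


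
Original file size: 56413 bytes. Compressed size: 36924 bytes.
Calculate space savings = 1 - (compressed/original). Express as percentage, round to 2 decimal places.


ratio = compressed/original = 36924/56413 = 0.65453
savings = 1 - ratio = 1 - 0.65453 = 0.34547
as a percentage: 0.34547 * 100 = 34.55%

Space savings = 1 - 36924/56413 = 34.55%


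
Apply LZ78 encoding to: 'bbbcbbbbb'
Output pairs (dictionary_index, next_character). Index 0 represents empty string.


LZ78 encoding steps:
Dictionary: {0: ''}
Step 1: w='' (idx 0), next='b' -> output (0, 'b'), add 'b' as idx 1
Step 2: w='b' (idx 1), next='b' -> output (1, 'b'), add 'bb' as idx 2
Step 3: w='' (idx 0), next='c' -> output (0, 'c'), add 'c' as idx 3
Step 4: w='bb' (idx 2), next='b' -> output (2, 'b'), add 'bbb' as idx 4
Step 5: w='bb' (idx 2), end of input -> output (2, '')


Encoded: [(0, 'b'), (1, 'b'), (0, 'c'), (2, 'b'), (2, '')]


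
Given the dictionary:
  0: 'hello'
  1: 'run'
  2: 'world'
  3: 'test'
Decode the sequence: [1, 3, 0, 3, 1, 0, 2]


Look up each index in the dictionary:
  1 -> 'run'
  3 -> 'test'
  0 -> 'hello'
  3 -> 'test'
  1 -> 'run'
  0 -> 'hello'
  2 -> 'world'

Decoded: "run test hello test run hello world"


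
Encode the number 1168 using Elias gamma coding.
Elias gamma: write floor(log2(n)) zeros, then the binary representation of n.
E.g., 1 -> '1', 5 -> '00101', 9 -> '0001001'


num_bits = floor(log2(1168)) + 1 = 11
leading_zeros = num_bits - 1 = 10
binary(1168) = 10010010000

Elias gamma(1168) = '0000000000' + '10010010000' = 000000000010010010000 (21 bits)


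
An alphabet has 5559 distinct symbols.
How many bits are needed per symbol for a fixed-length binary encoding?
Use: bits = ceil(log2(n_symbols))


log2(5559) = 12.4406
Bracket: 2^12 = 4096 < 5559 <= 2^13 = 8192
So ceil(log2(5559)) = 13

bits = ceil(log2(5559)) = ceil(12.4406) = 13 bits


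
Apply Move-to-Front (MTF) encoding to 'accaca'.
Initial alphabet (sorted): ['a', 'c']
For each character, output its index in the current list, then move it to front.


MTF encoding:
'a': index 0 in ['a', 'c'] -> ['a', 'c']
'c': index 1 in ['a', 'c'] -> ['c', 'a']
'c': index 0 in ['c', 'a'] -> ['c', 'a']
'a': index 1 in ['c', 'a'] -> ['a', 'c']
'c': index 1 in ['a', 'c'] -> ['c', 'a']
'a': index 1 in ['c', 'a'] -> ['a', 'c']


Output: [0, 1, 0, 1, 1, 1]


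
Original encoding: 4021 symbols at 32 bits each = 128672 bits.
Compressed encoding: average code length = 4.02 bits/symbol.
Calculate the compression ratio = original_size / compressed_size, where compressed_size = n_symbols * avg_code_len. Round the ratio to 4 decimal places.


original_size = n_symbols * orig_bits = 4021 * 32 = 128672 bits
compressed_size = n_symbols * avg_code_len = 4021 * 4.02 = 16164.42 bits
ratio = original_size / compressed_size = 128672 / 16164.42 = 7.9602

Compression ratio = 7.9602


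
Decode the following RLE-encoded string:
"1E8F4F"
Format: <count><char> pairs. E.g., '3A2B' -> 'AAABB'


Expanding each <count><char> pair:
  1E -> 'E'
  8F -> 'FFFFFFFF'
  4F -> 'FFFF'

Decoded = EFFFFFFFFFFFF


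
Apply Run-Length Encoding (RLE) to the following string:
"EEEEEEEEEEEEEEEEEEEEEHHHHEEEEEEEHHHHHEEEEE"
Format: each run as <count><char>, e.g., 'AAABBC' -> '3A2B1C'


Scanning runs left to right:
  i=0: run of 'E' x 21 -> '21E'
  i=21: run of 'H' x 4 -> '4H'
  i=25: run of 'E' x 7 -> '7E'
  i=32: run of 'H' x 5 -> '5H'
  i=37: run of 'E' x 5 -> '5E'

RLE = 21E4H7E5H5E


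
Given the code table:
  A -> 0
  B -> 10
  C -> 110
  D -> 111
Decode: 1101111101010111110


Decoding:
110 -> C
111 -> D
110 -> C
10 -> B
10 -> B
111 -> D
110 -> C


Result: CDCBBDC


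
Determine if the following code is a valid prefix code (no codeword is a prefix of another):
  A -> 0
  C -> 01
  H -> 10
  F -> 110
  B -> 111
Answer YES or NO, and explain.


Checking each pair (does one codeword prefix another?):
  A='0' vs C='01': prefix -- VIOLATION

NO -- this is NOT a valid prefix code. A (0) is a prefix of C (01).


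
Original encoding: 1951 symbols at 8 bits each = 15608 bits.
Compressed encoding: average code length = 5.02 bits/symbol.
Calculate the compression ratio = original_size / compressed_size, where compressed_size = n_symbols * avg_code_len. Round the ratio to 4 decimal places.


original_size = n_symbols * orig_bits = 1951 * 8 = 15608 bits
compressed_size = n_symbols * avg_code_len = 1951 * 5.02 = 9794.02 bits
ratio = original_size / compressed_size = 15608 / 9794.02 = 1.5936

Compression ratio = 1.5936


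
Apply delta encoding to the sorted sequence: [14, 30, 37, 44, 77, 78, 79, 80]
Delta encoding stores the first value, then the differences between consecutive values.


First value: 14
Deltas:
  30 - 14 = 16
  37 - 30 = 7
  44 - 37 = 7
  77 - 44 = 33
  78 - 77 = 1
  79 - 78 = 1
  80 - 79 = 1


Delta encoded: [14, 16, 7, 7, 33, 1, 1, 1]


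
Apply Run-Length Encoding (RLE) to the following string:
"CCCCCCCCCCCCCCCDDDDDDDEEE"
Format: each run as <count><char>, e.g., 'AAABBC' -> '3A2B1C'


Scanning runs left to right:
  i=0: run of 'C' x 15 -> '15C'
  i=15: run of 'D' x 7 -> '7D'
  i=22: run of 'E' x 3 -> '3E'

RLE = 15C7D3E


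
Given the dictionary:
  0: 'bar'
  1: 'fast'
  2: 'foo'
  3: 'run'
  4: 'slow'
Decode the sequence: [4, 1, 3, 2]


Look up each index in the dictionary:
  4 -> 'slow'
  1 -> 'fast'
  3 -> 'run'
  2 -> 'foo'

Decoded: "slow fast run foo"


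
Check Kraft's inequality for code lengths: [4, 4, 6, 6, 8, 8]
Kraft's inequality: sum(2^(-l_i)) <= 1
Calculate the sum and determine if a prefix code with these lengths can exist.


Sum = 2^(-4) + 2^(-4) + 2^(-6) + 2^(-6) + 2^(-8) + 2^(-8)
    = 0.0625 + 0.0625 + 0.015625 + 0.015625 + 0.00390625 + 0.00390625
    = 42/256 = 0.1640625
Since 0.1640625 <= 1, Kraft's inequality IS satisfied.
A prefix code with these lengths CAN exist.

Kraft sum = 0.1640625. Satisfied.


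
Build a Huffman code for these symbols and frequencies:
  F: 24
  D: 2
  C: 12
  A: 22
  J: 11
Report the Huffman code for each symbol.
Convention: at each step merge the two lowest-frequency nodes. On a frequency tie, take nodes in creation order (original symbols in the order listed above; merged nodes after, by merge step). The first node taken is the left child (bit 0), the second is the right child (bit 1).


Huffman tree construction:
Step 1: Merge D(2) + J(11) = 13
Step 2: Merge C(12) + (D+J)(13) = 25
Step 3: Merge A(22) + F(24) = 46
Step 4: Merge (C+(D+J))(25) + (A+F)(46) = 71
Read each symbol's code off the tree from the root (left child = 0, right child = 1).

Codes:
  F: 11 (length 2)
  D: 010 (length 3)
  C: 00 (length 2)
  A: 10 (length 2)
  J: 011 (length 3)
Average code length: 155/71 = 2.1831 bits/symbol


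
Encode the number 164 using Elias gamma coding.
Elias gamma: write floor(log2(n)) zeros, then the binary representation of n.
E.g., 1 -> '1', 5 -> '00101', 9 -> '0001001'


num_bits = floor(log2(164)) + 1 = 8
leading_zeros = num_bits - 1 = 7
binary(164) = 10100100

Elias gamma(164) = '0000000' + '10100100' = 000000010100100 (15 bits)


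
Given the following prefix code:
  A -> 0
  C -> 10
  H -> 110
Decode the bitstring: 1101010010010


Decoding step by step:
Bits 110 -> H
Bits 10 -> C
Bits 10 -> C
Bits 0 -> A
Bits 10 -> C
Bits 0 -> A
Bits 10 -> C


Decoded message: HCCACAC


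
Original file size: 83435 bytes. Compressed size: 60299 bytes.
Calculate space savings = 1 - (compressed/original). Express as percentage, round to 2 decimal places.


ratio = compressed/original = 60299/83435 = 0.722706
savings = 1 - ratio = 1 - 0.722706 = 0.277294
as a percentage: 0.277294 * 100 = 27.73%

Space savings = 1 - 60299/83435 = 27.73%


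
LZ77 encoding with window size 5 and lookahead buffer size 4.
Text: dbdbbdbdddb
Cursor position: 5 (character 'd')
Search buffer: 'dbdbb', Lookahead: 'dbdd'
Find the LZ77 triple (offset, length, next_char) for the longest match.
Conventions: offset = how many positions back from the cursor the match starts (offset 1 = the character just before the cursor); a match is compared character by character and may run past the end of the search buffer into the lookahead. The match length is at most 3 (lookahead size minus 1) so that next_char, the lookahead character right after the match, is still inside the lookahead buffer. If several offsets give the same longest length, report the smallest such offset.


Try each offset into the search buffer:
  offset=1 (pos 4, char 'b'): match length 0
  offset=2 (pos 3, char 'b'): match length 0
  offset=3 (pos 2, char 'd'): match length 2
  offset=4 (pos 1, char 'b'): match length 0
  offset=5 (pos 0, char 'd'): match length 3
Longest match has length 3 at offset 5.
next_char = character at position 5 + 3 = 8 -> 'd'

Best match: offset=5, length=3 (matching 'dbd' starting at position 0)
LZ77 triple: (5, 3, 'd')


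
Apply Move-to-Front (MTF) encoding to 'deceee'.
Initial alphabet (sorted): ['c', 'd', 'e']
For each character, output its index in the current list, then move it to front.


MTF encoding:
'd': index 1 in ['c', 'd', 'e'] -> ['d', 'c', 'e']
'e': index 2 in ['d', 'c', 'e'] -> ['e', 'd', 'c']
'c': index 2 in ['e', 'd', 'c'] -> ['c', 'e', 'd']
'e': index 1 in ['c', 'e', 'd'] -> ['e', 'c', 'd']
'e': index 0 in ['e', 'c', 'd'] -> ['e', 'c', 'd']
'e': index 0 in ['e', 'c', 'd'] -> ['e', 'c', 'd']


Output: [1, 2, 2, 1, 0, 0]


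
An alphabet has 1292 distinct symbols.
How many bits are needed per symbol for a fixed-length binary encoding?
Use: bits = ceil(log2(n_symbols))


log2(1292) = 10.3354
Bracket: 2^10 = 1024 < 1292 <= 2^11 = 2048
So ceil(log2(1292)) = 11

bits = ceil(log2(1292)) = ceil(10.3354) = 11 bits


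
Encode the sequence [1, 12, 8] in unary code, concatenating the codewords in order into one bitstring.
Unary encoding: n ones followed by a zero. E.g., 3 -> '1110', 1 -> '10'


Encode each number as n ones followed by a terminating 0:
  1 -> 10 (2 bits)
  12 -> 1111111111110 (13 bits)
  8 -> 111111110 (9 bits)
Total length = 2 + 13 + 9 = 24 bits.

Unary([1, 12, 8]) = 101111111111110111111110 (24 bits)


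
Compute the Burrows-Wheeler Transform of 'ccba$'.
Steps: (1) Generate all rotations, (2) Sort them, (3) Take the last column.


Rotations (sorted):
  0: $ccba -> last char: a
  1: a$ccb -> last char: b
  2: ba$cc -> last char: c
  3: cba$c -> last char: c
  4: ccba$ -> last char: $


BWT = abcc$


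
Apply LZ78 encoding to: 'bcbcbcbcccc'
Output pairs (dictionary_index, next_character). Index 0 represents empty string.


LZ78 encoding steps:
Dictionary: {0: ''}
Step 1: w='' (idx 0), next='b' -> output (0, 'b'), add 'b' as idx 1
Step 2: w='' (idx 0), next='c' -> output (0, 'c'), add 'c' as idx 2
Step 3: w='b' (idx 1), next='c' -> output (1, 'c'), add 'bc' as idx 3
Step 4: w='bc' (idx 3), next='b' -> output (3, 'b'), add 'bcb' as idx 4
Step 5: w='c' (idx 2), next='c' -> output (2, 'c'), add 'cc' as idx 5
Step 6: w='cc' (idx 5), end of input -> output (5, '')


Encoded: [(0, 'b'), (0, 'c'), (1, 'c'), (3, 'b'), (2, 'c'), (5, '')]


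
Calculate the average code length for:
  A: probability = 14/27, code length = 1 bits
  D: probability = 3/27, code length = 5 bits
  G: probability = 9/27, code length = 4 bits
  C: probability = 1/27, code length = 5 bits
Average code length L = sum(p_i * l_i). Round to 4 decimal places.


Weighted contributions p_i * l_i:
  A: (14/27) * 1 = 14/27
  D: (3/27) * 5 = 15/27
  G: (9/27) * 4 = 36/27
  C: (1/27) * 5 = 5/27
Sum = (14 + 15 + 36 + 5)/27 = 70/27

L = 70/27 = 2.5926 bits/symbol


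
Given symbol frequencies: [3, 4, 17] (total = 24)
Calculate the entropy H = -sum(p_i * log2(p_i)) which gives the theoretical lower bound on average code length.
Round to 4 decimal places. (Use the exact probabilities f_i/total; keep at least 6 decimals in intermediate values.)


Per-symbol terms -p_i * log2(p_i) with p_i = f_i/24:
  p = 3/24 = 0.125000: log2(p) = -3.000000, -p*log2(p) = 0.375000
  p = 4/24 = 0.166667: log2(p) = -2.584963, -p*log2(p) = 0.430827
  p = 17/24 = 0.708333: log2(p) = -0.497500, -p*log2(p) = 0.352396
H = 0.375000 + 0.430827 + 0.352396 = 1.158223

H = 1.1582 bits/symbol


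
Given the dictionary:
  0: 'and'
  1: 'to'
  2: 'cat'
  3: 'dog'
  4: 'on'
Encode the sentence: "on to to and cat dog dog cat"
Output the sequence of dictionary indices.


Look up each word in the dictionary:
  'on' -> 4
  'to' -> 1
  'to' -> 1
  'and' -> 0
  'cat' -> 2
  'dog' -> 3
  'dog' -> 3
  'cat' -> 2

Encoded: [4, 1, 1, 0, 2, 3, 3, 2]


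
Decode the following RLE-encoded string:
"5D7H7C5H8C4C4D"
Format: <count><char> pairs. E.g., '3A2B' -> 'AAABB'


Expanding each <count><char> pair:
  5D -> 'DDDDD'
  7H -> 'HHHHHHH'
  7C -> 'CCCCCCC'
  5H -> 'HHHHH'
  8C -> 'CCCCCCCC'
  4C -> 'CCCC'
  4D -> 'DDDD'

Decoded = DDDDDHHHHHHHCCCCCCCHHHHHCCCCCCCCCCCCDDDD


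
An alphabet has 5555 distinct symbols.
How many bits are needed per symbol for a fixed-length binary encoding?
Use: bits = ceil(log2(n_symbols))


log2(5555) = 12.4396
Bracket: 2^12 = 4096 < 5555 <= 2^13 = 8192
So ceil(log2(5555)) = 13

bits = ceil(log2(5555)) = ceil(12.4396) = 13 bits


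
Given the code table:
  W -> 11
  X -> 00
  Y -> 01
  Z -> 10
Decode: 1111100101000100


Decoding:
11 -> W
11 -> W
10 -> Z
01 -> Y
01 -> Y
00 -> X
01 -> Y
00 -> X


Result: WWZYYXYX


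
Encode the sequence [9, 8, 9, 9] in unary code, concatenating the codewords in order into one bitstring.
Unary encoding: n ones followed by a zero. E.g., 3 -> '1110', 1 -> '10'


Encode each number as n ones followed by a terminating 0:
  9 -> 1111111110 (10 bits)
  8 -> 111111110 (9 bits)
  9 -> 1111111110 (10 bits)
  9 -> 1111111110 (10 bits)
Total length = 10 + 9 + 10 + 10 = 39 bits.

Unary([9, 8, 9, 9]) = 111111111011111111011111111101111111110 (39 bits)


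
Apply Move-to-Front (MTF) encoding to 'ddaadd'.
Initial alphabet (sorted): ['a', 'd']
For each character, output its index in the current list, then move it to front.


MTF encoding:
'd': index 1 in ['a', 'd'] -> ['d', 'a']
'd': index 0 in ['d', 'a'] -> ['d', 'a']
'a': index 1 in ['d', 'a'] -> ['a', 'd']
'a': index 0 in ['a', 'd'] -> ['a', 'd']
'd': index 1 in ['a', 'd'] -> ['d', 'a']
'd': index 0 in ['d', 'a'] -> ['d', 'a']


Output: [1, 0, 1, 0, 1, 0]


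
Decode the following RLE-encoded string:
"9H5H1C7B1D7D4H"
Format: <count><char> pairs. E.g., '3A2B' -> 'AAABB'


Expanding each <count><char> pair:
  9H -> 'HHHHHHHHH'
  5H -> 'HHHHH'
  1C -> 'C'
  7B -> 'BBBBBBB'
  1D -> 'D'
  7D -> 'DDDDDDD'
  4H -> 'HHHH'

Decoded = HHHHHHHHHHHHHHCBBBBBBBDDDDDDDDHHHH


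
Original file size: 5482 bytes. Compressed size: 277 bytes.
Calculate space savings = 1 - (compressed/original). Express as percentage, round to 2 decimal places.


ratio = compressed/original = 277/5482 = 0.050529
savings = 1 - ratio = 1 - 0.050529 = 0.949471
as a percentage: 0.949471 * 100 = 94.95%

Space savings = 1 - 277/5482 = 94.95%


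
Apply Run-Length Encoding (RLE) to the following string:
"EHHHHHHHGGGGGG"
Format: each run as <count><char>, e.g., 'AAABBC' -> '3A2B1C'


Scanning runs left to right:
  i=0: run of 'E' x 1 -> '1E'
  i=1: run of 'H' x 7 -> '7H'
  i=8: run of 'G' x 6 -> '6G'

RLE = 1E7H6G


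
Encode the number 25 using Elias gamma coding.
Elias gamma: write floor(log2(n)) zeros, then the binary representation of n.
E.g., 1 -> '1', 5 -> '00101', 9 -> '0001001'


num_bits = floor(log2(25)) + 1 = 5
leading_zeros = num_bits - 1 = 4
binary(25) = 11001

Elias gamma(25) = '0000' + '11001' = 000011001 (9 bits)
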